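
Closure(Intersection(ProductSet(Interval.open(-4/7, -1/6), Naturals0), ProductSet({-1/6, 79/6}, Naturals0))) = EmptySet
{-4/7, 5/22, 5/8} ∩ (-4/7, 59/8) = {5/22, 5/8}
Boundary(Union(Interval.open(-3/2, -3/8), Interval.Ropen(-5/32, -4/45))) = {-3/2, -3/8, -5/32, -4/45}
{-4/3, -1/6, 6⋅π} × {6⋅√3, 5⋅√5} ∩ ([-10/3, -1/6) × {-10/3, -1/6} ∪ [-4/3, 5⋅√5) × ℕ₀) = ∅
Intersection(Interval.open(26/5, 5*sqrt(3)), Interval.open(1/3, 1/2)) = EmptySet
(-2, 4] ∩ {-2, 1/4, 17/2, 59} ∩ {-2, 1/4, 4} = {1/4}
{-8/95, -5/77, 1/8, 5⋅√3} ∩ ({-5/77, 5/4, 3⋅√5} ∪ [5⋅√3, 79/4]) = {-5/77, 5⋅√3}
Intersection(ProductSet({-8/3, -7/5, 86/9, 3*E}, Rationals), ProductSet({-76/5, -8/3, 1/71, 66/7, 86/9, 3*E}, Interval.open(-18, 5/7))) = ProductSet({-8/3, 86/9, 3*E}, Intersection(Interval.open(-18, 5/7), Rationals))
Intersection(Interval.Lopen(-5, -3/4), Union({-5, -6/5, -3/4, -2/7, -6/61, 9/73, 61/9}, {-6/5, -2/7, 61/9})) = {-6/5, -3/4}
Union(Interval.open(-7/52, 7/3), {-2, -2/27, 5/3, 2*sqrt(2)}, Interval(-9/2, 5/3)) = Union({2*sqrt(2)}, Interval.Ropen(-9/2, 7/3))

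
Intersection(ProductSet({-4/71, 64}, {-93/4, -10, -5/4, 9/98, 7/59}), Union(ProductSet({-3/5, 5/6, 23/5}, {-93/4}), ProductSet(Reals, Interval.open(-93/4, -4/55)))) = ProductSet({-4/71, 64}, {-10, -5/4})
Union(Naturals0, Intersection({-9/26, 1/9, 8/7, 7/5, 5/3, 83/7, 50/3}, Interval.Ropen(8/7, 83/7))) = Union({8/7, 7/5, 5/3}, Naturals0)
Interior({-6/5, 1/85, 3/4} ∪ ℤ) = ∅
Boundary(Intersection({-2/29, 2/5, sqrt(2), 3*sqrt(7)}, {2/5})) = {2/5}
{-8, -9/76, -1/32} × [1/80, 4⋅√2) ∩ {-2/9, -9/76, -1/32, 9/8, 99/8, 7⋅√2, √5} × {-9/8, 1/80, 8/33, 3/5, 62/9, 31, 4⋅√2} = {-9/76, -1/32} × {1/80, 8/33, 3/5}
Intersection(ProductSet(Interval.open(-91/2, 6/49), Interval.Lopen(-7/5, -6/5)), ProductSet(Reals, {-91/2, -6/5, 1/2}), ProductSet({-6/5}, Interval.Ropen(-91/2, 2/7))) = ProductSet({-6/5}, {-6/5})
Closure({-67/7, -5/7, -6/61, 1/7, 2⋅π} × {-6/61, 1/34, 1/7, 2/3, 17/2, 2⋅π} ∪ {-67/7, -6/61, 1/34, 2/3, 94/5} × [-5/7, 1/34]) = ({-67/7, -6/61, 1/34, 2/3, 94/5} × [-5/7, 1/34]) ∪ ({-67/7, -5/7, -6/61, 1/7, 2⋅π} × {-6/61, 1/34, 1/7, 2/3, 17/2, 2⋅π})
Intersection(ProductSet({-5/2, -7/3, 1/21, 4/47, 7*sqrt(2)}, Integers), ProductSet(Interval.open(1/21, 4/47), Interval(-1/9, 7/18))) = EmptySet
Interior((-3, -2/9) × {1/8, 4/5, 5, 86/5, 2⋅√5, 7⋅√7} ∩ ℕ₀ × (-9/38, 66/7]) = ∅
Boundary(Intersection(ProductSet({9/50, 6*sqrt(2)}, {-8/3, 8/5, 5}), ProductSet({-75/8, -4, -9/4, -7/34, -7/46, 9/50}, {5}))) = ProductSet({9/50}, {5})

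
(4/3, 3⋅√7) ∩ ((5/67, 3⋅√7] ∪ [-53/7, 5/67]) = (4/3, 3⋅√7)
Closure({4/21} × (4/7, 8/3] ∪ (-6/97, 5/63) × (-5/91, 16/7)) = ({4/21} × [4/7, 8/3]) ∪ ({-6/97, 5/63} × [-5/91, 16/7]) ∪ ([-6/97, 5/63] × {-5/91, 16/7}) ∪ ((-6/97, 5/63) × (-5/91, 16/7))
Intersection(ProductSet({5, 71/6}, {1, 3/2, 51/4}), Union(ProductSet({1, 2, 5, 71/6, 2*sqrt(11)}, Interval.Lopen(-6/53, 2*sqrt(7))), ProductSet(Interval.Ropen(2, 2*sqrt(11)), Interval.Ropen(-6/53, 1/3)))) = ProductSet({5, 71/6}, {1, 3/2})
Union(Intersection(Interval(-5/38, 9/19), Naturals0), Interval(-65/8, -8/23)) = Union(Interval(-65/8, -8/23), Range(0, 1, 1))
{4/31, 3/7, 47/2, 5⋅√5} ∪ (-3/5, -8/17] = (-3/5, -8/17] ∪ {4/31, 3/7, 47/2, 5⋅√5}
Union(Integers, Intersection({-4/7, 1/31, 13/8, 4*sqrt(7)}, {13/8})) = Union({13/8}, Integers)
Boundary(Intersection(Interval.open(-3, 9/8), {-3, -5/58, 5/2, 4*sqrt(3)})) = {-5/58}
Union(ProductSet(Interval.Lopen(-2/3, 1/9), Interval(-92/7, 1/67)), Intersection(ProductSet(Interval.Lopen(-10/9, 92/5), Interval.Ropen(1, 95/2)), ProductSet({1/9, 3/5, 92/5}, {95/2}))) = ProductSet(Interval.Lopen(-2/3, 1/9), Interval(-92/7, 1/67))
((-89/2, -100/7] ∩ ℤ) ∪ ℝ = ℝ ∪ {-44, -43, …, -15}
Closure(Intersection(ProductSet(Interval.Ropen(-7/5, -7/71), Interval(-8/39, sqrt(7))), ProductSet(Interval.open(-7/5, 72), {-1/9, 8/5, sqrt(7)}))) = ProductSet(Interval(-7/5, -7/71), {-1/9, 8/5, sqrt(7)})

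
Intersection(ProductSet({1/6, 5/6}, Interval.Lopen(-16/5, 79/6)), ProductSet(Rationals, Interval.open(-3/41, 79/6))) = ProductSet({1/6, 5/6}, Interval.open(-3/41, 79/6))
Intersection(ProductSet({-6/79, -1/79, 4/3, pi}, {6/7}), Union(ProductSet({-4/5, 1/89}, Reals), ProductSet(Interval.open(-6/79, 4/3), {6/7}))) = ProductSet({-1/79}, {6/7})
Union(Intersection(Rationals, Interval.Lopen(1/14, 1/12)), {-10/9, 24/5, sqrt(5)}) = Union({-10/9, 24/5, sqrt(5)}, Intersection(Interval.Lopen(1/14, 1/12), Rationals))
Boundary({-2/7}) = {-2/7}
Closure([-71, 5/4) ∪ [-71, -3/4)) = [-71, 5/4]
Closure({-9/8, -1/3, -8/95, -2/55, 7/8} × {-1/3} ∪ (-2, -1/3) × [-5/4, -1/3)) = ({-2, -1/3} × [-5/4, -1/3]) ∪ ({-9/8, -1/3, -8/95, -2/55, 7/8} × {-1/3}) ∪ ([-2, -1/3] × {-5/4, -1/3}) ∪ ((-2, -1/3) × [-5/4, -1/3))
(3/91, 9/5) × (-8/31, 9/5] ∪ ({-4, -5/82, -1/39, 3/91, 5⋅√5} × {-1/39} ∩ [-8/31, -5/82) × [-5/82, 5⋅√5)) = (3/91, 9/5) × (-8/31, 9/5]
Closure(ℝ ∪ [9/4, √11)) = (-∞, ∞)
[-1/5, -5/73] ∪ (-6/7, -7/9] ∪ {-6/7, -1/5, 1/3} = [-6/7, -7/9] ∪ [-1/5, -5/73] ∪ {1/3}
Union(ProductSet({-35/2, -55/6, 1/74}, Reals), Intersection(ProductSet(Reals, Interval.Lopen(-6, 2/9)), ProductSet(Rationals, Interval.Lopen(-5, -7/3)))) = Union(ProductSet({-35/2, -55/6, 1/74}, Reals), ProductSet(Rationals, Interval.Lopen(-5, -7/3)))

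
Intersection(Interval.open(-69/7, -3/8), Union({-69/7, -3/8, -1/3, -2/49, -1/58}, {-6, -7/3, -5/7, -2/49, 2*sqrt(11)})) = {-6, -7/3, -5/7}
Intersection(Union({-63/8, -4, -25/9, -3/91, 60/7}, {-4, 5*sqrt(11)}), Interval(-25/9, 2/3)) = {-25/9, -3/91}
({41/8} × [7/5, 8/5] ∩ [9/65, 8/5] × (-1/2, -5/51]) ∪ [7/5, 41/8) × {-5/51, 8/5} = [7/5, 41/8) × {-5/51, 8/5}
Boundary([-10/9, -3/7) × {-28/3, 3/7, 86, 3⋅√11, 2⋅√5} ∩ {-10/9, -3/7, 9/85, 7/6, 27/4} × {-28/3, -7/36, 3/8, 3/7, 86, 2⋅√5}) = {-10/9} × {-28/3, 3/7, 86, 2⋅√5}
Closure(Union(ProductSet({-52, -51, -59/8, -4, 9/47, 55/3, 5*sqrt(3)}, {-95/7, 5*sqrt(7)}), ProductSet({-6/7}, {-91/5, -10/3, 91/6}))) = Union(ProductSet({-6/7}, {-91/5, -10/3, 91/6}), ProductSet({-52, -51, -59/8, -4, 9/47, 55/3, 5*sqrt(3)}, {-95/7, 5*sqrt(7)}))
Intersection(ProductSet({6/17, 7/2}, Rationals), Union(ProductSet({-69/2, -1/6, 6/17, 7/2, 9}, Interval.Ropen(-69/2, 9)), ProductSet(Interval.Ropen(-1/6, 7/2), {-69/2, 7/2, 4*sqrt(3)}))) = ProductSet({6/17, 7/2}, Intersection(Interval.Ropen(-69/2, 9), Rationals))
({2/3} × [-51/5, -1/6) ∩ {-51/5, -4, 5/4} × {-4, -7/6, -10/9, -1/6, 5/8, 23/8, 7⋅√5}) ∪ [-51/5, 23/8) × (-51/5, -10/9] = [-51/5, 23/8) × (-51/5, -10/9]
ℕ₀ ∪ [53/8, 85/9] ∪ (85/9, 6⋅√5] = ℕ₀ ∪ [53/8, 6⋅√5]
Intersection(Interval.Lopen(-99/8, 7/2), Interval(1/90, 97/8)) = Interval(1/90, 7/2)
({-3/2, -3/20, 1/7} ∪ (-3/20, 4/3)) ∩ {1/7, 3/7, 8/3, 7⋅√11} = {1/7, 3/7}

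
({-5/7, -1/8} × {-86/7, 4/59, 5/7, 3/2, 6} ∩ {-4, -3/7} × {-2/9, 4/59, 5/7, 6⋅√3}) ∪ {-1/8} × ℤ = {-1/8} × ℤ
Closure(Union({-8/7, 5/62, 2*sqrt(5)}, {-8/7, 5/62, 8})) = {-8/7, 5/62, 8, 2*sqrt(5)}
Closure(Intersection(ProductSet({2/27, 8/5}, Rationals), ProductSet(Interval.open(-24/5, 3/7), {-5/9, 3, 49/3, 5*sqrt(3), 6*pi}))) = ProductSet({2/27}, {-5/9, 3, 49/3})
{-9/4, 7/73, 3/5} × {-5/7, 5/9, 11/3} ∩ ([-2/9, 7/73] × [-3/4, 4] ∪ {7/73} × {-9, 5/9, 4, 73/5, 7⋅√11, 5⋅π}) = {7/73} × {-5/7, 5/9, 11/3}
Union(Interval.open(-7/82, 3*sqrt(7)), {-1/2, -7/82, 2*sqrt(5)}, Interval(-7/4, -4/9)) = Union(Interval(-7/4, -4/9), Interval.Ropen(-7/82, 3*sqrt(7)))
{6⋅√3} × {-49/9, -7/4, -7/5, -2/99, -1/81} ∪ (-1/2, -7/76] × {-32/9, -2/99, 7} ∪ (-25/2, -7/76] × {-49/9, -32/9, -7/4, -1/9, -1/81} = ((-1/2, -7/76] × {-32/9, -2/99, 7}) ∪ ((-25/2, -7/76] × {-49/9, -32/9, -7/4, -1/9, -1/81}) ∪ ({6⋅√3} × {-49/9, -7/4, -7/5, -2/99, -1/81})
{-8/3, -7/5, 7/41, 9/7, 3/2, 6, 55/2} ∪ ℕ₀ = {-8/3, -7/5, 7/41, 9/7, 3/2, 55/2} ∪ ℕ₀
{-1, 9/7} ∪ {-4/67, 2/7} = {-1, -4/67, 2/7, 9/7}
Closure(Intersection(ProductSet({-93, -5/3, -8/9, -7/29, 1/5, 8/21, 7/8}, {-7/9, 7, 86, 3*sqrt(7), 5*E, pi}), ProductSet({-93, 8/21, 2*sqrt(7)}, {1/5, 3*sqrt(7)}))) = ProductSet({-93, 8/21}, {3*sqrt(7)})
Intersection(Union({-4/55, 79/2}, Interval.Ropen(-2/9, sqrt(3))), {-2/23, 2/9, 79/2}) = {-2/23, 2/9, 79/2}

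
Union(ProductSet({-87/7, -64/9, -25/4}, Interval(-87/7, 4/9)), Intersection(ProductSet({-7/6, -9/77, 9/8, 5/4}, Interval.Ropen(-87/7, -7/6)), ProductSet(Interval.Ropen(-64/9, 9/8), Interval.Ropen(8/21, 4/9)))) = ProductSet({-87/7, -64/9, -25/4}, Interval(-87/7, 4/9))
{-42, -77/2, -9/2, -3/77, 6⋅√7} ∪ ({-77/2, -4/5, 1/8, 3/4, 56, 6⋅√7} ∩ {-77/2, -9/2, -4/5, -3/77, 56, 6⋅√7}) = {-42, -77/2, -9/2, -4/5, -3/77, 56, 6⋅√7}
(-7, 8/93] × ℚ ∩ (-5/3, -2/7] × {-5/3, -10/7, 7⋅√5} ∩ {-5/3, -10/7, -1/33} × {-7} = ∅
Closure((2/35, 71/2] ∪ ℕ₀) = ℕ₀ ∪ [2/35, 71/2] ∪ (ℕ₀ \ (2/35, 71/2))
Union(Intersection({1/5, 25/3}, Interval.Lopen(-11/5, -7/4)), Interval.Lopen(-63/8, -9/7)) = Interval.Lopen(-63/8, -9/7)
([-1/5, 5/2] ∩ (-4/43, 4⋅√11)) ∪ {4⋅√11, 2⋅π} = (-4/43, 5/2] ∪ {4⋅√11, 2⋅π}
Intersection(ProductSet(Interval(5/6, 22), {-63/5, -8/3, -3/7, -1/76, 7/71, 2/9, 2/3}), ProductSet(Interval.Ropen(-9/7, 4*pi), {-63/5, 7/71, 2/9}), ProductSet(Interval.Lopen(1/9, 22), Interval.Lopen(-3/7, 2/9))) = ProductSet(Interval.Ropen(5/6, 4*pi), {7/71, 2/9})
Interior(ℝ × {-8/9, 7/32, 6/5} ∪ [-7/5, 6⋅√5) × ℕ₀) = ∅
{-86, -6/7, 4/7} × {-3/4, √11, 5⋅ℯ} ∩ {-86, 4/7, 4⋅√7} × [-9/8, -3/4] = {-86, 4/7} × {-3/4}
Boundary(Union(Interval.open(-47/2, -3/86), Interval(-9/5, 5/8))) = {-47/2, 5/8}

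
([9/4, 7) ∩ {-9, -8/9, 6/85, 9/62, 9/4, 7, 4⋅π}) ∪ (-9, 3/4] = (-9, 3/4] ∪ {9/4}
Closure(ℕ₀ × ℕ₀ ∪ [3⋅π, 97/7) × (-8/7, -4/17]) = (ℕ₀ × ℕ₀) ∪ ({97/7, 3⋅π} × [-8/7, -4/17]) ∪ ([3⋅π, 97/7] × {-8/7, -4/17}) ∪ ([3⋅π, 97/7) × (-8/7, -4/17])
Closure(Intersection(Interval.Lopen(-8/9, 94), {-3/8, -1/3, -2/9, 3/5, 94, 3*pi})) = {-3/8, -1/3, -2/9, 3/5, 94, 3*pi}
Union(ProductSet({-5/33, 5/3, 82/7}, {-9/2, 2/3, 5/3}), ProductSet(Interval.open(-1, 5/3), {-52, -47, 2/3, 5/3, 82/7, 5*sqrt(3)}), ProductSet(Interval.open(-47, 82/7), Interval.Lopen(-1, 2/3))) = Union(ProductSet({-5/33, 5/3, 82/7}, {-9/2, 2/3, 5/3}), ProductSet(Interval.open(-47, 82/7), Interval.Lopen(-1, 2/3)), ProductSet(Interval.open(-1, 5/3), {-52, -47, 2/3, 5/3, 82/7, 5*sqrt(3)}))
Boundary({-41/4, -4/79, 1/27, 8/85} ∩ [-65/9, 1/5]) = {-4/79, 1/27, 8/85}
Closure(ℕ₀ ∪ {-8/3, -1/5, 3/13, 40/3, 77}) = {-8/3, -1/5, 3/13, 40/3} ∪ ℕ₀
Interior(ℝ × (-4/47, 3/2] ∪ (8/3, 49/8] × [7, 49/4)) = (ℝ × (-4/47, 3/2)) ∪ ((8/3, 49/8) × (7, 49/4))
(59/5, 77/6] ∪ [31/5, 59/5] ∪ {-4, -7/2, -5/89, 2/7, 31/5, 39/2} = {-4, -7/2, -5/89, 2/7, 39/2} ∪ [31/5, 77/6]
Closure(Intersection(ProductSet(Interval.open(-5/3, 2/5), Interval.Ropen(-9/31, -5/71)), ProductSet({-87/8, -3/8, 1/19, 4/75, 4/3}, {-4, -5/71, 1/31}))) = EmptySet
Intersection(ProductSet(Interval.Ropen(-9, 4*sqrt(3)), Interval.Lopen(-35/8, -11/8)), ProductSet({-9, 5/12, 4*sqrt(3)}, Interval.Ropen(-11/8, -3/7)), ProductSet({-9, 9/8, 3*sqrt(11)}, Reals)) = ProductSet({-9}, {-11/8})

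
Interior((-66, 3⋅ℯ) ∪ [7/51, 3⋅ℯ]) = (-66, 3⋅ℯ)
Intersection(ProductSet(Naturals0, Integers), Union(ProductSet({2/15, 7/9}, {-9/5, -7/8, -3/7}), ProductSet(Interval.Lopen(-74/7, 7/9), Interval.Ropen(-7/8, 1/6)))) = ProductSet(Range(0, 1, 1), Range(0, 1, 1))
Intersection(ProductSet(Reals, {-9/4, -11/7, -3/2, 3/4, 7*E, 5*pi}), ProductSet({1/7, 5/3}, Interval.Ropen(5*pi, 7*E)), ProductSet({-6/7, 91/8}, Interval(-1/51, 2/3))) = EmptySet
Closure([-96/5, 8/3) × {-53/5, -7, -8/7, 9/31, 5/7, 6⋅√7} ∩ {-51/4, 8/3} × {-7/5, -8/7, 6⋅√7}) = {-51/4} × {-8/7, 6⋅√7}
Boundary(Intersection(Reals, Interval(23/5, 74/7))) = {23/5, 74/7}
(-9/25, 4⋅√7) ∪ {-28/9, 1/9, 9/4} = {-28/9} ∪ (-9/25, 4⋅√7)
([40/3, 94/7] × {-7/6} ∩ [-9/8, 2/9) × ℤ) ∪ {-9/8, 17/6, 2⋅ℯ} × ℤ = {-9/8, 17/6, 2⋅ℯ} × ℤ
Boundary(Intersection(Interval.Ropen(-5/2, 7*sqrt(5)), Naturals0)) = Range(0, 16, 1)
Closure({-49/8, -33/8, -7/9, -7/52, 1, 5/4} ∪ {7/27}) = {-49/8, -33/8, -7/9, -7/52, 7/27, 1, 5/4}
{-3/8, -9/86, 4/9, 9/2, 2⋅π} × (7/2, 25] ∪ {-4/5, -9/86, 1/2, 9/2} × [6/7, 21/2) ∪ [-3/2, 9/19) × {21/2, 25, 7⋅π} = ({-4/5, -9/86, 1/2, 9/2} × [6/7, 21/2)) ∪ ([-3/2, 9/19) × {21/2, 25, 7⋅π}) ∪ ({-3/8, -9/86, 4/9, 9/2, 2⋅π} × (7/2, 25])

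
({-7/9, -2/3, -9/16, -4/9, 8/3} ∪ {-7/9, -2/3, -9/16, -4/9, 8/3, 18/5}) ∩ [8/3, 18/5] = {8/3, 18/5}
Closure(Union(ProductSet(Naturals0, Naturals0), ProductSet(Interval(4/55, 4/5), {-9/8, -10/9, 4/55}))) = Union(ProductSet(Interval(4/55, 4/5), {-9/8, -10/9, 4/55}), ProductSet(Naturals0, Naturals0))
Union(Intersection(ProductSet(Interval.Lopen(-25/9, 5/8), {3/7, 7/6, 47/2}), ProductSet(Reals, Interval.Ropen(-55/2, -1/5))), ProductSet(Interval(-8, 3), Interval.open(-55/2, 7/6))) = ProductSet(Interval(-8, 3), Interval.open(-55/2, 7/6))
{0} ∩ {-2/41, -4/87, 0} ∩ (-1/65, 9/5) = {0}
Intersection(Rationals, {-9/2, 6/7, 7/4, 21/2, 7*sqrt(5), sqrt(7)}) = {-9/2, 6/7, 7/4, 21/2}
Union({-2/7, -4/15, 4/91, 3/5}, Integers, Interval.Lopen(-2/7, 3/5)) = Union(Integers, Interval(-2/7, 3/5))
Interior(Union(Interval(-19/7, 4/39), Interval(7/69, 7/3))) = Interval.open(-19/7, 7/3)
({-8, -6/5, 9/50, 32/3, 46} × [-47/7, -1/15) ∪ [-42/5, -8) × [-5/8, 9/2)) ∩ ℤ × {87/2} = ∅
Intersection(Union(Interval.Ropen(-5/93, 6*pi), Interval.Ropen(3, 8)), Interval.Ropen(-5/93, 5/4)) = Interval.Ropen(-5/93, 5/4)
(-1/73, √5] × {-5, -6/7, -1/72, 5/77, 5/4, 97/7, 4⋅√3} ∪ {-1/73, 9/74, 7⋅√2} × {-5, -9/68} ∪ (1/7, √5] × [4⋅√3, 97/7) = ({-1/73, 9/74, 7⋅√2} × {-5, -9/68}) ∪ ((1/7, √5] × [4⋅√3, 97/7)) ∪ ((-1/73, √5] × {-5, -6/7, -1/72, 5/77, 5/4, 97/7, 4⋅√3})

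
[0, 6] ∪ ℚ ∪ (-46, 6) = ℚ ∪ [-46, 6]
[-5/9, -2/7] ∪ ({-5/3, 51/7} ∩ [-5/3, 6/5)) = {-5/3} ∪ [-5/9, -2/7]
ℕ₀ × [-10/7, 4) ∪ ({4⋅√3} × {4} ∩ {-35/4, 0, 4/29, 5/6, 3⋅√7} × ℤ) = ℕ₀ × [-10/7, 4)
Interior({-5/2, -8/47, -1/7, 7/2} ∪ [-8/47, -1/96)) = (-8/47, -1/96)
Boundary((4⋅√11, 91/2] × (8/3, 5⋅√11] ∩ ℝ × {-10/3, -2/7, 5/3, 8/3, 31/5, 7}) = [4⋅√11, 91/2] × {31/5, 7}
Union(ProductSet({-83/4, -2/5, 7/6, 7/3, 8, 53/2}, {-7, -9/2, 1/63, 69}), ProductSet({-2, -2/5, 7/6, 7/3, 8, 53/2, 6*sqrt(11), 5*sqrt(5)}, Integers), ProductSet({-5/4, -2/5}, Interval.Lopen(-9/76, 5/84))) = Union(ProductSet({-5/4, -2/5}, Interval.Lopen(-9/76, 5/84)), ProductSet({-83/4, -2/5, 7/6, 7/3, 8, 53/2}, {-7, -9/2, 1/63, 69}), ProductSet({-2, -2/5, 7/6, 7/3, 8, 53/2, 6*sqrt(11), 5*sqrt(5)}, Integers))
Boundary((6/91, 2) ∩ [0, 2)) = {6/91, 2}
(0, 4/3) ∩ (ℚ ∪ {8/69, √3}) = ℚ ∩ (0, 4/3)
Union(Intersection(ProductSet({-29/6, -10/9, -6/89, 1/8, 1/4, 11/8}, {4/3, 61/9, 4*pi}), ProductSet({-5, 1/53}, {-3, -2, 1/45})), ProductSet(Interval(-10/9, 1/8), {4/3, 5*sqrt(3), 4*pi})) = ProductSet(Interval(-10/9, 1/8), {4/3, 5*sqrt(3), 4*pi})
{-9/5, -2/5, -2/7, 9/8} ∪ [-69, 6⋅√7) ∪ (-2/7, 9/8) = [-69, 6⋅√7)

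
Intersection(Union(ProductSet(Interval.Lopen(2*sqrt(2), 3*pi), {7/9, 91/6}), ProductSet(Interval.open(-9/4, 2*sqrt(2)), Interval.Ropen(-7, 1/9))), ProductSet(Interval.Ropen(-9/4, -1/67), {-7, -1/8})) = ProductSet(Interval.open(-9/4, -1/67), {-7, -1/8})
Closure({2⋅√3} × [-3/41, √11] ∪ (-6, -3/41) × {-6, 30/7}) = ([-6, -3/41] × {-6, 30/7}) ∪ ({2⋅√3} × [-3/41, √11])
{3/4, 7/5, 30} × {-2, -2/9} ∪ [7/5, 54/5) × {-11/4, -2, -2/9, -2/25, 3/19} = ({3/4, 7/5, 30} × {-2, -2/9}) ∪ ([7/5, 54/5) × {-11/4, -2, -2/9, -2/25, 3/19})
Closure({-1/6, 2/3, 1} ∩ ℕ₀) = {1}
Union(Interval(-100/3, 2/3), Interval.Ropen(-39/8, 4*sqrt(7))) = Interval.Ropen(-100/3, 4*sqrt(7))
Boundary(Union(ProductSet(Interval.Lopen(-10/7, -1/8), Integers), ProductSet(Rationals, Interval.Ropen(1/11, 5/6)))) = Union(ProductSet(Interval(-10/7, -1/8), Integers), ProductSet(Reals, Interval(1/11, 5/6)))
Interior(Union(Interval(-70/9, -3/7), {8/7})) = Interval.open(-70/9, -3/7)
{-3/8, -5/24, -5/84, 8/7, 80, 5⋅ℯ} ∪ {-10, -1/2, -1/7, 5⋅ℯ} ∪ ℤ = ℤ ∪ {-1/2, -3/8, -5/24, -1/7, -5/84, 8/7, 5⋅ℯ}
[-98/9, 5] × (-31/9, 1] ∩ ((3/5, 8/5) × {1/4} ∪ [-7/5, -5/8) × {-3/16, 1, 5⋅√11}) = ((3/5, 8/5) × {1/4}) ∪ ([-7/5, -5/8) × {-3/16, 1})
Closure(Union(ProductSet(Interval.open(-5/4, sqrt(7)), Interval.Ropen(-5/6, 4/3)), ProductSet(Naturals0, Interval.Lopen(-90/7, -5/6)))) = Union(ProductSet({-5/4, sqrt(7)}, Interval(-5/6, 4/3)), ProductSet(Interval(-5/4, sqrt(7)), {-5/6, 4/3}), ProductSet(Interval.open(-5/4, sqrt(7)), Interval.Ropen(-5/6, 4/3)), ProductSet(Naturals0, Interval(-90/7, -5/6)))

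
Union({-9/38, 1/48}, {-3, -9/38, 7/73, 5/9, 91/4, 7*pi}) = {-3, -9/38, 1/48, 7/73, 5/9, 91/4, 7*pi}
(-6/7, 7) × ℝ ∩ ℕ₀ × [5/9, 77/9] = {0, 1, …, 6} × [5/9, 77/9]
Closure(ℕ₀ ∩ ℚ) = ℕ₀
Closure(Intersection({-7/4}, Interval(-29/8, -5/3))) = {-7/4}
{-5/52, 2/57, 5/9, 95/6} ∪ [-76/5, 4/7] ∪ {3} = [-76/5, 4/7] ∪ {3, 95/6}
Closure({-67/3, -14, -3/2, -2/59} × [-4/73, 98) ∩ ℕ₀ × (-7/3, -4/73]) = ∅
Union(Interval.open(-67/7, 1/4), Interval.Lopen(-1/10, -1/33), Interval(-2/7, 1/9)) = Interval.open(-67/7, 1/4)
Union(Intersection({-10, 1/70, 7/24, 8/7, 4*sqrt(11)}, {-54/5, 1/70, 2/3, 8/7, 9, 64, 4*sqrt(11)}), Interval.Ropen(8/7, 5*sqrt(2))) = Union({1/70, 4*sqrt(11)}, Interval.Ropen(8/7, 5*sqrt(2)))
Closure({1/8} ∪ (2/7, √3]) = {1/8} ∪ [2/7, √3]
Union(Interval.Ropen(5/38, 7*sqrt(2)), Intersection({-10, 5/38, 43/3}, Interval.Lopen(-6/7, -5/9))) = Interval.Ropen(5/38, 7*sqrt(2))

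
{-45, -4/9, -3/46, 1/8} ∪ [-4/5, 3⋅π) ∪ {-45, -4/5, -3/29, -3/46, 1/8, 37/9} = {-45} ∪ [-4/5, 3⋅π)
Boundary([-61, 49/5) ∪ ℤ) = {49/5} ∪ (ℤ \ (-61, 49/5))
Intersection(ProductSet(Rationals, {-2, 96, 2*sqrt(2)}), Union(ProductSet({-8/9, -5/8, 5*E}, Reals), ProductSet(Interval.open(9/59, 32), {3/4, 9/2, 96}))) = Union(ProductSet({-8/9, -5/8}, {-2, 96, 2*sqrt(2)}), ProductSet(Intersection(Interval.open(9/59, 32), Rationals), {96}))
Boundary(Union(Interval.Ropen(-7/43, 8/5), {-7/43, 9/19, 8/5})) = {-7/43, 8/5}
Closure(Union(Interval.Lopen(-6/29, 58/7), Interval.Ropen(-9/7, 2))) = Interval(-9/7, 58/7)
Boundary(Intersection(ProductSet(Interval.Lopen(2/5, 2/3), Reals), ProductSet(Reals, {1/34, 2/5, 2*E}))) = ProductSet(Interval(2/5, 2/3), {1/34, 2/5, 2*E})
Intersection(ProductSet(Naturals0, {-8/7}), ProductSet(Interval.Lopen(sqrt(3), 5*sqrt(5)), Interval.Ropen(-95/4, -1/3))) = ProductSet(Range(2, 12, 1), {-8/7})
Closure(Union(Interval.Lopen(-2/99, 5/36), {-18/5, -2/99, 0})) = Union({-18/5}, Interval(-2/99, 5/36))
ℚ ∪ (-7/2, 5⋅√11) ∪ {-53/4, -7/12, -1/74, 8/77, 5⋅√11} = ℚ ∪ [-7/2, 5⋅√11]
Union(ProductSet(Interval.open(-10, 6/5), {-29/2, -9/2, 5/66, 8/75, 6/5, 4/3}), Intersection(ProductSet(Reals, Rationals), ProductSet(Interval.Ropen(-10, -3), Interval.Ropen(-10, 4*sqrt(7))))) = Union(ProductSet(Interval.Ropen(-10, -3), Intersection(Interval.Ropen(-10, 4*sqrt(7)), Rationals)), ProductSet(Interval.open(-10, 6/5), {-29/2, -9/2, 5/66, 8/75, 6/5, 4/3}))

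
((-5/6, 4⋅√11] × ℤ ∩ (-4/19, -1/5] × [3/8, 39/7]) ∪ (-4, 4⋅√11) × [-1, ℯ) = ((-4/19, -1/5] × {1, 2, …, 5}) ∪ ((-4, 4⋅√11) × [-1, ℯ))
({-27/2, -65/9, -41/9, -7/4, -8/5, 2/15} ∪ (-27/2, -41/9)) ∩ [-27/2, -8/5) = [-27/2, -41/9] ∪ {-7/4}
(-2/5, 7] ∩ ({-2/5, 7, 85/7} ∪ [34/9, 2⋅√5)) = [34/9, 2⋅√5) ∪ {7}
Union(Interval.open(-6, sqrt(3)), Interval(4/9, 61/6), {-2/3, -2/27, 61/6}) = Interval.Lopen(-6, 61/6)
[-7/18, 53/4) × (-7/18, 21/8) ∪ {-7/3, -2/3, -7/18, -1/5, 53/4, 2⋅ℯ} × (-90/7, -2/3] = ([-7/18, 53/4) × (-7/18, 21/8)) ∪ ({-7/3, -2/3, -7/18, -1/5, 53/4, 2⋅ℯ} × (-90/7, -2/3])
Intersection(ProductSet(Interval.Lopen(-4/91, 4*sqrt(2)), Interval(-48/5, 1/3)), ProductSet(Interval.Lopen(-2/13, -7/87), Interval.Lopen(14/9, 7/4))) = EmptySet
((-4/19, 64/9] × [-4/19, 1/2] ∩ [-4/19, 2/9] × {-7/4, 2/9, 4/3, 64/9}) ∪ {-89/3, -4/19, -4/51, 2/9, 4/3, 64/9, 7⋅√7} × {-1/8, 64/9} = ((-4/19, 2/9] × {2/9}) ∪ ({-89/3, -4/19, -4/51, 2/9, 4/3, 64/9, 7⋅√7} × {-1/8, 64/9})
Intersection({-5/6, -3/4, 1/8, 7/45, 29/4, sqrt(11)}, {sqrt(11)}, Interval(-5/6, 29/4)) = {sqrt(11)}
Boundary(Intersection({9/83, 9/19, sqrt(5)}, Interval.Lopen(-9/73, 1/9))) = {9/83}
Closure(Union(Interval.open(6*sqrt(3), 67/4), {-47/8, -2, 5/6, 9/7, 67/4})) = Union({-47/8, -2, 5/6, 9/7}, Interval(6*sqrt(3), 67/4))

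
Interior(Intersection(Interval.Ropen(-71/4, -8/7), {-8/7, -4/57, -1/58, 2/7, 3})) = EmptySet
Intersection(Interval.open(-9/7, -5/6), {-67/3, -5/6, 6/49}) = EmptySet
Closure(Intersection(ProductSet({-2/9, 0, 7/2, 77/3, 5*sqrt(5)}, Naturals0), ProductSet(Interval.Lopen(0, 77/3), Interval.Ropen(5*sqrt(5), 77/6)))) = ProductSet({7/2, 77/3, 5*sqrt(5)}, Range(12, 13, 1))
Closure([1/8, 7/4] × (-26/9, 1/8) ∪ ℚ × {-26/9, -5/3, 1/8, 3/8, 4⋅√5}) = ({1/8, 7/4} × [-26/9, 1/8]) ∪ ([1/8, 7/4] × (-26/9, 1/8)) ∪ (ℝ × {-26/9, 1/8, 3/8, 4⋅√5}) ∪ ((ℚ ∪ (-∞, 1/8] ∪ [7/4, ∞)) × {-26/9, -5/3, 1/8, 3/8, 4⋅√5})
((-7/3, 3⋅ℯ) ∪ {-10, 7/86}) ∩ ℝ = {-10} ∪ (-7/3, 3⋅ℯ)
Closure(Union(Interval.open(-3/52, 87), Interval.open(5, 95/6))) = Interval(-3/52, 87)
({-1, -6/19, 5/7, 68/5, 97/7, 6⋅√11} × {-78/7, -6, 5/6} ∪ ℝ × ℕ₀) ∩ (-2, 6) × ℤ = ({-1, -6/19, 5/7} × {-6}) ∪ ((-2, 6) × ℕ₀)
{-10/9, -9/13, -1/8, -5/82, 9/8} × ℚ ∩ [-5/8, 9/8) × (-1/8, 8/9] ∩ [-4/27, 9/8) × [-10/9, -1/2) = ∅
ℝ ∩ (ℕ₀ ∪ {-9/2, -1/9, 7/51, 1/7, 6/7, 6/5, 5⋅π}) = {-9/2, -1/9, 7/51, 1/7, 6/7, 6/5, 5⋅π} ∪ ℕ₀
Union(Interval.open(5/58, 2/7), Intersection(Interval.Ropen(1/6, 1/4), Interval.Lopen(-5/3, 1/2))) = Interval.open(5/58, 2/7)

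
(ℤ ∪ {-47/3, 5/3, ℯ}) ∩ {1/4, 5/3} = {5/3}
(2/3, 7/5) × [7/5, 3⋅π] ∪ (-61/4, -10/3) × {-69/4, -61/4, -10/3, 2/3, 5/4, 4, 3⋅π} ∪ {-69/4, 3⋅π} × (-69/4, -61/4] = ({-69/4, 3⋅π} × (-69/4, -61/4]) ∪ ((2/3, 7/5) × [7/5, 3⋅π]) ∪ ((-61/4, -10/3) × {-69/4, -61/4, -10/3, 2/3, 5/4, 4, 3⋅π})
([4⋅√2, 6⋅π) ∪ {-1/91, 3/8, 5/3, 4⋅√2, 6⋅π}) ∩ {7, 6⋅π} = {7, 6⋅π}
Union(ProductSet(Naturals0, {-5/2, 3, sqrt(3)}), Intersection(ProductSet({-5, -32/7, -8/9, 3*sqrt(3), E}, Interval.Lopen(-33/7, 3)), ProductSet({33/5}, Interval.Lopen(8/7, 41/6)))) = ProductSet(Naturals0, {-5/2, 3, sqrt(3)})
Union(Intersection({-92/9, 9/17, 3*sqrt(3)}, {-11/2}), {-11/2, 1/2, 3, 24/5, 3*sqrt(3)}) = {-11/2, 1/2, 3, 24/5, 3*sqrt(3)}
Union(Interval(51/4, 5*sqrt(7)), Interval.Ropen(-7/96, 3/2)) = Union(Interval.Ropen(-7/96, 3/2), Interval(51/4, 5*sqrt(7)))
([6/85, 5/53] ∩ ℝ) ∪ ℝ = (-∞, ∞)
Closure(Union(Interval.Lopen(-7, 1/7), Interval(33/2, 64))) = Union(Interval(-7, 1/7), Interval(33/2, 64))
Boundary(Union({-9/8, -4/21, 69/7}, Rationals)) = Reals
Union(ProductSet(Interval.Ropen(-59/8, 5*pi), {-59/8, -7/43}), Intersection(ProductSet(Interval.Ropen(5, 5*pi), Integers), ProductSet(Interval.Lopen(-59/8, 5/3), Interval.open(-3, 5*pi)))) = ProductSet(Interval.Ropen(-59/8, 5*pi), {-59/8, -7/43})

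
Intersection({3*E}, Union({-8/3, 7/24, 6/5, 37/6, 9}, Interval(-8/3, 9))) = {3*E}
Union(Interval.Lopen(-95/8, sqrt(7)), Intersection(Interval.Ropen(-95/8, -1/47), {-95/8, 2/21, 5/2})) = Interval(-95/8, sqrt(7))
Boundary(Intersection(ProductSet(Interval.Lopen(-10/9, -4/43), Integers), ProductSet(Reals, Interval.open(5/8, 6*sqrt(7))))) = ProductSet(Interval(-10/9, -4/43), Range(1, 16, 1))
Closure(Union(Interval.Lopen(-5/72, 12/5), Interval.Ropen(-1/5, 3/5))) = Interval(-1/5, 12/5)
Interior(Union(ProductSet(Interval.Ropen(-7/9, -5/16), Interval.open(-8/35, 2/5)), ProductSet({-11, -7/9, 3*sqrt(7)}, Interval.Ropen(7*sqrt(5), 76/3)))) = ProductSet(Interval.open(-7/9, -5/16), Interval.open(-8/35, 2/5))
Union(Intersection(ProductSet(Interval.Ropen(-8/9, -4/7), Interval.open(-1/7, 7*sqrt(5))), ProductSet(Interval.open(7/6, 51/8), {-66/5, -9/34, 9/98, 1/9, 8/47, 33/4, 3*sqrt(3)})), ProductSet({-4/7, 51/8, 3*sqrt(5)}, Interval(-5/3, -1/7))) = ProductSet({-4/7, 51/8, 3*sqrt(5)}, Interval(-5/3, -1/7))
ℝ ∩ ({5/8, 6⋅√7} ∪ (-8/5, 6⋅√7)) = (-8/5, 6⋅√7]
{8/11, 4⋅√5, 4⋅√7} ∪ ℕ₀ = ℕ₀ ∪ {8/11, 4⋅√5, 4⋅√7}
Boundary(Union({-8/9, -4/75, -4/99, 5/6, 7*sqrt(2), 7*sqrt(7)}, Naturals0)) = Union({-8/9, -4/75, -4/99, 5/6, 7*sqrt(2), 7*sqrt(7)}, Naturals0)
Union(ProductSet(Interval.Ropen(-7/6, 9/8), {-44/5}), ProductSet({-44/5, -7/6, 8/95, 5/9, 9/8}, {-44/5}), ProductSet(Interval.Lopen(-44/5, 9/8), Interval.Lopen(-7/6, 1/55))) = Union(ProductSet(Interval.Lopen(-44/5, 9/8), Interval.Lopen(-7/6, 1/55)), ProductSet(Union({-44/5}, Interval(-7/6, 9/8)), {-44/5}))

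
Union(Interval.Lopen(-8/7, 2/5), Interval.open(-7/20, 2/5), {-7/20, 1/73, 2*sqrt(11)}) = Union({2*sqrt(11)}, Interval.Lopen(-8/7, 2/5))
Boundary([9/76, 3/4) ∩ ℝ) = {9/76, 3/4}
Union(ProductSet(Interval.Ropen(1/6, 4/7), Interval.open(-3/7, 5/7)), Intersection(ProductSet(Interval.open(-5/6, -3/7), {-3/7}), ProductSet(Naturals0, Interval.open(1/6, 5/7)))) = ProductSet(Interval.Ropen(1/6, 4/7), Interval.open(-3/7, 5/7))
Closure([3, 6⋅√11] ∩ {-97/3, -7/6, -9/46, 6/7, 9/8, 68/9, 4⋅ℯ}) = {68/9, 4⋅ℯ}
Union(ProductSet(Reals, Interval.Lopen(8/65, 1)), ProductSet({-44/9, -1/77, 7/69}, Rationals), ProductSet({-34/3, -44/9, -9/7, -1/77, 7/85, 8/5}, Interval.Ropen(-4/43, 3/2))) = Union(ProductSet({-44/9, -1/77, 7/69}, Rationals), ProductSet({-34/3, -44/9, -9/7, -1/77, 7/85, 8/5}, Interval.Ropen(-4/43, 3/2)), ProductSet(Reals, Interval.Lopen(8/65, 1)))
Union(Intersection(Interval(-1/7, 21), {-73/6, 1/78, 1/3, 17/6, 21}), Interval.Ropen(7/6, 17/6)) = Union({1/78, 1/3, 21}, Interval(7/6, 17/6))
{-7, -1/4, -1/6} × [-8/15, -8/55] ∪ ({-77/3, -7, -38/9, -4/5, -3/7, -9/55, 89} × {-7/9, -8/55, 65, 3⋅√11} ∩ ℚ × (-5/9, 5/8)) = ({-7, -1/4, -1/6} × [-8/15, -8/55]) ∪ ({-77/3, -7, -38/9, -4/5, -3/7, -9/55, 89} × {-8/55})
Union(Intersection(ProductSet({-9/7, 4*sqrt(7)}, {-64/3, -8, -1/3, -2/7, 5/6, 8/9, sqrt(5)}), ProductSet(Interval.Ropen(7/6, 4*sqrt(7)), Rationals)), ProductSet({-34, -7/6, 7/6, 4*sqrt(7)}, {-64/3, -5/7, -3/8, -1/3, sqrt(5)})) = ProductSet({-34, -7/6, 7/6, 4*sqrt(7)}, {-64/3, -5/7, -3/8, -1/3, sqrt(5)})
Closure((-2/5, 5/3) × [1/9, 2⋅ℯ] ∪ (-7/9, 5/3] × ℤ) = ([-7/9, 5/3] × ℤ) ∪ ([-2/5, 5/3] × [1/9, 2⋅ℯ])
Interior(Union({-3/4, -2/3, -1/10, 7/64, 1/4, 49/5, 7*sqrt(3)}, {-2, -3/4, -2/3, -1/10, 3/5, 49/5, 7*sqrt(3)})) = EmptySet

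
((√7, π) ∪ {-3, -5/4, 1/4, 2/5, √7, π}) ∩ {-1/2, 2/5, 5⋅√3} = {2/5}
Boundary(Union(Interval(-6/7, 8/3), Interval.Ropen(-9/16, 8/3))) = {-6/7, 8/3}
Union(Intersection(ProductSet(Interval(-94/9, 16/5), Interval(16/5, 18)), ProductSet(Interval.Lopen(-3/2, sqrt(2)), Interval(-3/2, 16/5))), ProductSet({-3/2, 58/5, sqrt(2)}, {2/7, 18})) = Union(ProductSet({-3/2, 58/5, sqrt(2)}, {2/7, 18}), ProductSet(Interval.Lopen(-3/2, sqrt(2)), {16/5}))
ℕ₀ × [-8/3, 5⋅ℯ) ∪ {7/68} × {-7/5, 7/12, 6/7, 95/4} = ({7/68} × {-7/5, 7/12, 6/7, 95/4}) ∪ (ℕ₀ × [-8/3, 5⋅ℯ))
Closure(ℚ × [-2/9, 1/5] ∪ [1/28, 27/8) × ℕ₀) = ([1/28, 27/8] × ℕ₀) ∪ (ℝ × [-2/9, 1/5])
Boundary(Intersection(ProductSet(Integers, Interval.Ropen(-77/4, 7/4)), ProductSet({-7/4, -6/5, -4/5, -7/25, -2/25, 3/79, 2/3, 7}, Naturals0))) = ProductSet({7}, Range(0, 2, 1))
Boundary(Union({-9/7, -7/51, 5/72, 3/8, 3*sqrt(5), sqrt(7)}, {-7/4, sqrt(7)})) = {-7/4, -9/7, -7/51, 5/72, 3/8, 3*sqrt(5), sqrt(7)}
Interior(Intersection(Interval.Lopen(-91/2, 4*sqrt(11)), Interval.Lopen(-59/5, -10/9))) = Interval.open(-59/5, -10/9)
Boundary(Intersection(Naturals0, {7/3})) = EmptySet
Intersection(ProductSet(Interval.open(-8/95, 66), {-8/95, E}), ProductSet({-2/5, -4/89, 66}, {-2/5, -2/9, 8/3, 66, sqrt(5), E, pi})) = ProductSet({-4/89}, {E})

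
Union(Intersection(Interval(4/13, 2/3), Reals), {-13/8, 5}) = Union({-13/8, 5}, Interval(4/13, 2/3))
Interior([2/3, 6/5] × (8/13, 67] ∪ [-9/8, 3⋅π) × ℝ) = (-9/8, 3⋅π) × ℝ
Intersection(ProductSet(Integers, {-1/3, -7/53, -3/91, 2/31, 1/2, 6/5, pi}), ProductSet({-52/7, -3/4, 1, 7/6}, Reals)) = ProductSet({1}, {-1/3, -7/53, -3/91, 2/31, 1/2, 6/5, pi})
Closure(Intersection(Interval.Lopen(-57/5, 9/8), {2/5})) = {2/5}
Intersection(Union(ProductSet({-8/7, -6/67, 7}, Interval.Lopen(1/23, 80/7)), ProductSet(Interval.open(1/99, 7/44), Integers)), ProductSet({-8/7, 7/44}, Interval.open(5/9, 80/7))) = ProductSet({-8/7}, Interval.open(5/9, 80/7))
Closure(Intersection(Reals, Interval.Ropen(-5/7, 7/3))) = Interval(-5/7, 7/3)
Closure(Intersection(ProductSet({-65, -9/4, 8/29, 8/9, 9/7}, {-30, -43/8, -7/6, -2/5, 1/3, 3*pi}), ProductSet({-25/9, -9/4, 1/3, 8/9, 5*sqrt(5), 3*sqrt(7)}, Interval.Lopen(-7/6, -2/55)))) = ProductSet({-9/4, 8/9}, {-2/5})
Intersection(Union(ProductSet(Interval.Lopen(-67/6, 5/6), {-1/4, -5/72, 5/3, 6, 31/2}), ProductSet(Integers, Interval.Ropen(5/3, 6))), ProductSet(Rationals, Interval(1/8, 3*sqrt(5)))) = Union(ProductSet(Integers, Interval.Ropen(5/3, 6)), ProductSet(Intersection(Interval.Lopen(-67/6, 5/6), Rationals), {5/3, 6}))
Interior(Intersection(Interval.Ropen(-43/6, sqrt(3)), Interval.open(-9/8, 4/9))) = Interval.open(-9/8, 4/9)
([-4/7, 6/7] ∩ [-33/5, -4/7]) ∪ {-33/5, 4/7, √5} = {-33/5, -4/7, 4/7, √5}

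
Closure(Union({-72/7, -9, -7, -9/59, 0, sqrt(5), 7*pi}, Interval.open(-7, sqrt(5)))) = Union({-72/7, -9, 7*pi}, Interval(-7, sqrt(5)))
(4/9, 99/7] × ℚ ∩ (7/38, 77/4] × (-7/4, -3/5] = (4/9, 99/7] × (ℚ ∩ (-7/4, -3/5])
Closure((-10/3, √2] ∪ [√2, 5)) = [-10/3, 5]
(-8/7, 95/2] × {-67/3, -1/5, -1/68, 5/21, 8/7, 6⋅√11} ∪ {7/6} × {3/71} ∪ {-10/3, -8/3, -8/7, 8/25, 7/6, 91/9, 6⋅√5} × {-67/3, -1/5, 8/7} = ({7/6} × {3/71}) ∪ ({-10/3, -8/3, -8/7, 8/25, 7/6, 91/9, 6⋅√5} × {-67/3, -1/5, 8/7}) ∪ ((-8/7, 95/2] × {-67/3, -1/5, -1/68, 5/21, 8/7, 6⋅√11})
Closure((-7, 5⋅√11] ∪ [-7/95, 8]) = [-7, 5⋅√11]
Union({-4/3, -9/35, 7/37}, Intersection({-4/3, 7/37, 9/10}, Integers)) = {-4/3, -9/35, 7/37}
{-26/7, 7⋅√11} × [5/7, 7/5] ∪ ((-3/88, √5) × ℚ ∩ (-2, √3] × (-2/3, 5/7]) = ({-26/7, 7⋅√11} × [5/7, 7/5]) ∪ ((-3/88, √3] × (ℚ ∩ (-2/3, 5/7]))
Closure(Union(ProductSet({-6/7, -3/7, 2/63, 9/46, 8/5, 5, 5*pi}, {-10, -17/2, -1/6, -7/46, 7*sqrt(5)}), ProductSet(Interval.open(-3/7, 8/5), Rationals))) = Union(ProductSet({-6/7, -3/7, 2/63, 9/46, 8/5, 5, 5*pi}, {-10, -17/2, -1/6, -7/46, 7*sqrt(5)}), ProductSet(Interval(-3/7, 8/5), Reals))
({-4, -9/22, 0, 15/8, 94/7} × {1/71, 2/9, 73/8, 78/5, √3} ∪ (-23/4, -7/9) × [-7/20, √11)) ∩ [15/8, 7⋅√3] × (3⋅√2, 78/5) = {15/8} × {73/8}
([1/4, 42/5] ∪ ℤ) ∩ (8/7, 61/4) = (8/7, 42/5] ∪ {2, 3, …, 15}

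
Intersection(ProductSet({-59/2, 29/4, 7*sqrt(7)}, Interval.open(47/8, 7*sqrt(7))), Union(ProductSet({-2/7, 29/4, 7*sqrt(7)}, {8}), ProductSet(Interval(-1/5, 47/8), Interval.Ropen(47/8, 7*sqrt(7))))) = ProductSet({29/4, 7*sqrt(7)}, {8})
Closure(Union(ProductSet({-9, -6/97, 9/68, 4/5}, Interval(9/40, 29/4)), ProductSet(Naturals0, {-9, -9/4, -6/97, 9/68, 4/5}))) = Union(ProductSet({-9, -6/97, 9/68, 4/5}, Interval(9/40, 29/4)), ProductSet(Naturals0, {-9, -9/4, -6/97, 9/68, 4/5}))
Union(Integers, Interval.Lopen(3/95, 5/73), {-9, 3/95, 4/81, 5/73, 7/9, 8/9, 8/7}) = Union({7/9, 8/9, 8/7}, Integers, Interval(3/95, 5/73))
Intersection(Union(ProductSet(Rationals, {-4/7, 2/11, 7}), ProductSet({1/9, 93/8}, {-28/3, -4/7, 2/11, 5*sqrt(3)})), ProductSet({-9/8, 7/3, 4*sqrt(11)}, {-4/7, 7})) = ProductSet({-9/8, 7/3}, {-4/7, 7})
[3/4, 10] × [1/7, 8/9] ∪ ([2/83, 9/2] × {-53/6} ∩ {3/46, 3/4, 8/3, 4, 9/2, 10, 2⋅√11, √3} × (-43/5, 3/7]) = [3/4, 10] × [1/7, 8/9]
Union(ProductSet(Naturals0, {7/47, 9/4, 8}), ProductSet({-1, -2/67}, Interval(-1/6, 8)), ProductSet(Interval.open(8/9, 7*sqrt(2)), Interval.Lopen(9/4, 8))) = Union(ProductSet({-1, -2/67}, Interval(-1/6, 8)), ProductSet(Interval.open(8/9, 7*sqrt(2)), Interval.Lopen(9/4, 8)), ProductSet(Naturals0, {7/47, 9/4, 8}))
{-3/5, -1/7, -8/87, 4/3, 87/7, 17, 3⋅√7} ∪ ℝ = ℝ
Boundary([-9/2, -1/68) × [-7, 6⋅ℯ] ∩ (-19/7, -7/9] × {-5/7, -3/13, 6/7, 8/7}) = [-19/7, -7/9] × {-5/7, -3/13, 6/7, 8/7}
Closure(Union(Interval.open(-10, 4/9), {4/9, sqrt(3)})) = Union({sqrt(3)}, Interval(-10, 4/9))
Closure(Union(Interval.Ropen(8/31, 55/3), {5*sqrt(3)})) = Interval(8/31, 55/3)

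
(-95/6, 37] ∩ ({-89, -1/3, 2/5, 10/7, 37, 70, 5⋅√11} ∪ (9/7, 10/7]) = {-1/3, 2/5, 37, 5⋅√11} ∪ (9/7, 10/7]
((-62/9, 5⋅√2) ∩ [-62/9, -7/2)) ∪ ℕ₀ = (-62/9, -7/2) ∪ ℕ₀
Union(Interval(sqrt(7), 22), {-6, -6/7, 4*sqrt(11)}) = Union({-6, -6/7}, Interval(sqrt(7), 22))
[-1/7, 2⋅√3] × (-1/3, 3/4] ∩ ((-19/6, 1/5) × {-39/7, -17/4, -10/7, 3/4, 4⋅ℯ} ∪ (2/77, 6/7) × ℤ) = ([-1/7, 1/5) × {3/4}) ∪ ((2/77, 6/7) × {0})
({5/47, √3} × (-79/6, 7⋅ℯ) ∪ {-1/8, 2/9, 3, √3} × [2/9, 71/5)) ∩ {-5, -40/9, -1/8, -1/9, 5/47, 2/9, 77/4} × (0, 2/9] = ({-1/8, 2/9} × {2/9}) ∪ ({5/47} × (0, 2/9])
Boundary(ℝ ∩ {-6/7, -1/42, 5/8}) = {-6/7, -1/42, 5/8}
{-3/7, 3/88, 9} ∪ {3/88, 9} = {-3/7, 3/88, 9}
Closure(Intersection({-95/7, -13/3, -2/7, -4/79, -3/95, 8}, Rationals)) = {-95/7, -13/3, -2/7, -4/79, -3/95, 8}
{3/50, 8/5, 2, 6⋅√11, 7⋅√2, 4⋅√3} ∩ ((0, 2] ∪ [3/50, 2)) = {3/50, 8/5, 2}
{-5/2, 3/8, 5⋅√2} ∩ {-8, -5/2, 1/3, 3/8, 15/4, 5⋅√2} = {-5/2, 3/8, 5⋅√2}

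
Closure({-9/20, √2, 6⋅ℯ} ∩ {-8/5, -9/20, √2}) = {-9/20, √2}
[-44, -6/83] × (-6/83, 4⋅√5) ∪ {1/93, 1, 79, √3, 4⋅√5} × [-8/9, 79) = ([-44, -6/83] × (-6/83, 4⋅√5)) ∪ ({1/93, 1, 79, √3, 4⋅√5} × [-8/9, 79))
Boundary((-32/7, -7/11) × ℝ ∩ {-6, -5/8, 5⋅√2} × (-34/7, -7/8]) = ∅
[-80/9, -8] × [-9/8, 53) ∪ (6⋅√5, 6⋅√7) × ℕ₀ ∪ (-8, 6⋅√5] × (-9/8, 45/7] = ([-80/9, -8] × [-9/8, 53)) ∪ ((-8, 6⋅√5] × (-9/8, 45/7]) ∪ ((6⋅√5, 6⋅√7) × ℕ₀)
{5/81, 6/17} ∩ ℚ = {5/81, 6/17}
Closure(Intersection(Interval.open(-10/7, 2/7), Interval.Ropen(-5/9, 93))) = Interval(-5/9, 2/7)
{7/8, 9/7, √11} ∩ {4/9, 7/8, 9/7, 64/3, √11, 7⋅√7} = {7/8, 9/7, √11}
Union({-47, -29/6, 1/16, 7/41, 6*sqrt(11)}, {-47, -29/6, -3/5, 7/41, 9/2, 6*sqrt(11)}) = {-47, -29/6, -3/5, 1/16, 7/41, 9/2, 6*sqrt(11)}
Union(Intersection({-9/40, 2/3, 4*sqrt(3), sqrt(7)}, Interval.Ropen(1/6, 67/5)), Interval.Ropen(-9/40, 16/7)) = Union({4*sqrt(3), sqrt(7)}, Interval.Ropen(-9/40, 16/7))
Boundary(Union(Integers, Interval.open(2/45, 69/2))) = Union(Complement(Integers, Interval.open(2/45, 69/2)), {2/45, 69/2})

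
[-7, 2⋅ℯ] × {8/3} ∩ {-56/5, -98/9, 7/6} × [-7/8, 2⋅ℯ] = {7/6} × {8/3}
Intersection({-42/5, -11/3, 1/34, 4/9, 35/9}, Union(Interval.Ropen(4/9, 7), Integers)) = {4/9, 35/9}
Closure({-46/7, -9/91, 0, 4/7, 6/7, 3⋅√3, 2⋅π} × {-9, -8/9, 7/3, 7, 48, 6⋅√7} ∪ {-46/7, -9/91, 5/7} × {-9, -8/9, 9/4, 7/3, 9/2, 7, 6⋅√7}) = ({-46/7, -9/91, 5/7} × {-9, -8/9, 9/4, 7/3, 9/2, 7, 6⋅√7}) ∪ ({-46/7, -9/91, 0, 4/7, 6/7, 3⋅√3, 2⋅π} × {-9, -8/9, 7/3, 7, 48, 6⋅√7})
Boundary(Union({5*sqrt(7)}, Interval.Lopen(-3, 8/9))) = {-3, 8/9, 5*sqrt(7)}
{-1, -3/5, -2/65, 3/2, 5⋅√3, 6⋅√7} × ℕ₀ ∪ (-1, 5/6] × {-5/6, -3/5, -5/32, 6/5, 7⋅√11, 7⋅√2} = ({-1, -3/5, -2/65, 3/2, 5⋅√3, 6⋅√7} × ℕ₀) ∪ ((-1, 5/6] × {-5/6, -3/5, -5/32, 6/5, 7⋅√11, 7⋅√2})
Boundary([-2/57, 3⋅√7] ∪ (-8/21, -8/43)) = {-8/21, -8/43, -2/57, 3⋅√7}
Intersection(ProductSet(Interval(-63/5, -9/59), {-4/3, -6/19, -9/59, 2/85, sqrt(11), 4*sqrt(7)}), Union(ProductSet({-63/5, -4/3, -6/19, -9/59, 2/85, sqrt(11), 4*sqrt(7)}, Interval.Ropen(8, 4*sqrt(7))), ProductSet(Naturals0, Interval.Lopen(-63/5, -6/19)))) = EmptySet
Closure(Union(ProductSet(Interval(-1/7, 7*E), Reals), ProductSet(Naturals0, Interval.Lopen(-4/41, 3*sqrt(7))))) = Union(ProductSet(Complement(Naturals0, Interval.open(-1/7, 7*E)), Interval(-4/41, 3*sqrt(7))), ProductSet(Interval(-1/7, 7*E), Reals), ProductSet(Naturals0, Interval.Lopen(-4/41, 3*sqrt(7))))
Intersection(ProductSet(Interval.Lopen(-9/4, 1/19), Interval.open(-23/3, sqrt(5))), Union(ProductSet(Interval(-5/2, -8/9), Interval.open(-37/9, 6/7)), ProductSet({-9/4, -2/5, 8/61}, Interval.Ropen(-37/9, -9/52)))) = Union(ProductSet({-2/5}, Interval.Ropen(-37/9, -9/52)), ProductSet(Interval.Lopen(-9/4, -8/9), Interval.open(-37/9, 6/7)))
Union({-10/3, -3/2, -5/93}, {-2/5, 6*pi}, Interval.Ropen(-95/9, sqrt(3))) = Union({6*pi}, Interval.Ropen(-95/9, sqrt(3)))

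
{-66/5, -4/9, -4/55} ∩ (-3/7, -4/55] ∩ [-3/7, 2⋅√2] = {-4/55}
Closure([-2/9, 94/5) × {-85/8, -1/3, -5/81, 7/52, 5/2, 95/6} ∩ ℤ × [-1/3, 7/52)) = {0, 1, …, 18} × {-1/3, -5/81}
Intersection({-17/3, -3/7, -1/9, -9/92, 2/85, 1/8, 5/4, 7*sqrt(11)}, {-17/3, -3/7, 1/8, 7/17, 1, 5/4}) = {-17/3, -3/7, 1/8, 5/4}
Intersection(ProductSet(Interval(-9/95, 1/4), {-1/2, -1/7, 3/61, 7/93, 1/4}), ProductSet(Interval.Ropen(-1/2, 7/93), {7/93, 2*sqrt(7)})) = ProductSet(Interval.Ropen(-9/95, 7/93), {7/93})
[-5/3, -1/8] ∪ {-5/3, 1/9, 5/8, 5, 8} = [-5/3, -1/8] ∪ {1/9, 5/8, 5, 8}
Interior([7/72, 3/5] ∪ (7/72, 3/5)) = (7/72, 3/5)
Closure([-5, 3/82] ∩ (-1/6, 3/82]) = [-1/6, 3/82]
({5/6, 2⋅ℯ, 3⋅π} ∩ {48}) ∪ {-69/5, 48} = {-69/5, 48}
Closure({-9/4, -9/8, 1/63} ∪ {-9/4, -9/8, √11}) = {-9/4, -9/8, 1/63, √11}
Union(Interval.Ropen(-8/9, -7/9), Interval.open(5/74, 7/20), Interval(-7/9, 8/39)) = Interval.Ropen(-8/9, 7/20)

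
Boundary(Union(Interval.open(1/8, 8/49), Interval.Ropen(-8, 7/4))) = {-8, 7/4}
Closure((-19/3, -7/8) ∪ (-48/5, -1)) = [-48/5, -7/8]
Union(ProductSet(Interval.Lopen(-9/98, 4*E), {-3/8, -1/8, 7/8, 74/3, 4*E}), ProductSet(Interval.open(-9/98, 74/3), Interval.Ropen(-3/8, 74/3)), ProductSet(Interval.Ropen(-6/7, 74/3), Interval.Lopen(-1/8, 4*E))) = Union(ProductSet(Interval.Ropen(-6/7, 74/3), Interval.Lopen(-1/8, 4*E)), ProductSet(Interval.open(-9/98, 74/3), Interval.Ropen(-3/8, 74/3)), ProductSet(Interval.Lopen(-9/98, 4*E), {-3/8, -1/8, 7/8, 74/3, 4*E}))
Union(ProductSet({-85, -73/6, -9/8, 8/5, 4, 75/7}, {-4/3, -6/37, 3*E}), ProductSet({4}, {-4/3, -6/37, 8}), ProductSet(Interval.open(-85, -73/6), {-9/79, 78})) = Union(ProductSet({4}, {-4/3, -6/37, 8}), ProductSet({-85, -73/6, -9/8, 8/5, 4, 75/7}, {-4/3, -6/37, 3*E}), ProductSet(Interval.open(-85, -73/6), {-9/79, 78}))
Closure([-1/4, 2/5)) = [-1/4, 2/5]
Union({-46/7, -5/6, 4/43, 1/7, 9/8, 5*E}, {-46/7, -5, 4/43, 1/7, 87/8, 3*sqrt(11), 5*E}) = {-46/7, -5, -5/6, 4/43, 1/7, 9/8, 87/8, 3*sqrt(11), 5*E}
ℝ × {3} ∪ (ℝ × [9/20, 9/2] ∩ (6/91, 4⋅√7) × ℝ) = (ℝ × {3}) ∪ ((6/91, 4⋅√7) × [9/20, 9/2])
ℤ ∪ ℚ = ℚ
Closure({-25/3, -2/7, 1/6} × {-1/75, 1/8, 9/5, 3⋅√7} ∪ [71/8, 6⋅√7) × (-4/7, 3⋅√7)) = ({-25/3, -2/7, 1/6} × {-1/75, 1/8, 9/5, 3⋅√7}) ∪ ({71/8, 6⋅√7} × [-4/7, 3⋅√7]) ∪ ([71/8, 6⋅√7] × {-4/7, 3⋅√7}) ∪ ([71/8, 6⋅√7) × (-4/7, 3⋅√7))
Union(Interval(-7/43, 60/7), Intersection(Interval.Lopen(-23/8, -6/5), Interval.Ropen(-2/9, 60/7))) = Interval(-7/43, 60/7)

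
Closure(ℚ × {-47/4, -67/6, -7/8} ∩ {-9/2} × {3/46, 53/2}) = ∅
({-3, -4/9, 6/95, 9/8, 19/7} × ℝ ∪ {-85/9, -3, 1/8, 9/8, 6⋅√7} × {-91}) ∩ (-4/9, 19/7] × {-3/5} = {6/95, 9/8, 19/7} × {-3/5}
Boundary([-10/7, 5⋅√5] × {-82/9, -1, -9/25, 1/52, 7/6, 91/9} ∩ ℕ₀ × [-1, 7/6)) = {0, 1, …, 11} × {-1, -9/25, 1/52}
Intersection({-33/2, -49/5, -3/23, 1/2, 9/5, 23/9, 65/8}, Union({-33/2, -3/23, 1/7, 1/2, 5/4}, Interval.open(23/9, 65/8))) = {-33/2, -3/23, 1/2}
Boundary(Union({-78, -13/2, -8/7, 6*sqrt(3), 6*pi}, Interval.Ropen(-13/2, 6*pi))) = {-78, -13/2, 6*pi}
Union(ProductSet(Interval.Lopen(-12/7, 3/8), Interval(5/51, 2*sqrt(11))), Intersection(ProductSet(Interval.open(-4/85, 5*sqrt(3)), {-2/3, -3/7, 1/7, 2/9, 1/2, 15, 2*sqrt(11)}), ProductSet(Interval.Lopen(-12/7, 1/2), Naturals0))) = Union(ProductSet(Interval.Lopen(-12/7, 3/8), Interval(5/51, 2*sqrt(11))), ProductSet(Interval.Lopen(-4/85, 1/2), {15}))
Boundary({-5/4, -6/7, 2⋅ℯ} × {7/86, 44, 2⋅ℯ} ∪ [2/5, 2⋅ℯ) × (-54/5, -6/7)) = ({2/5, 2⋅ℯ} × [-54/5, -6/7]) ∪ ([2/5, 2⋅ℯ] × {-54/5, -6/7}) ∪ ({-5/4, -6/7, 2⋅ℯ} × {7/86, 44, 2⋅ℯ})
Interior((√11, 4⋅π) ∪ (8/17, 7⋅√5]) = (8/17, 7⋅√5)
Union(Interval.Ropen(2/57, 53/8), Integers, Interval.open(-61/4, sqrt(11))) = Union(Integers, Interval.open(-61/4, 53/8))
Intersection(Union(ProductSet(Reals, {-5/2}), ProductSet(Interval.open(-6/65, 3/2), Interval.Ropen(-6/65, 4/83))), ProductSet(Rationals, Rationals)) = Union(ProductSet(Intersection(Interval.open(-6/65, 3/2), Rationals), Intersection(Interval.Ropen(-6/65, 4/83), Rationals)), ProductSet(Rationals, {-5/2}))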